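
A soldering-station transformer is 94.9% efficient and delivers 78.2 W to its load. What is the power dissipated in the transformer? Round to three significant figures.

P_in = P_out/η = 78.2/0.949 = 82.4025 W.
P_loss = P_in − P_out = 82.4025 − 78.2 = 4.20 W.

P_loss ≈ 4.20 W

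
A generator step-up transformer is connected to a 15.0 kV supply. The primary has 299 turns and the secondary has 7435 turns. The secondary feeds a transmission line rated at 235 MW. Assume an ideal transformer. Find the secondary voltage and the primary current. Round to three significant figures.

V_s = V_p × N_s/N_p = 15000 × 7435/299 = 372990 V.
I_s = P/V_s = 2.35×10^8/372990 = 630.04 A.
I_p = I_s × N_s/N_p = 630.04 × 7435/299 = 15700 A.

V_s ≈ 373000 V, I_p ≈ 15700 A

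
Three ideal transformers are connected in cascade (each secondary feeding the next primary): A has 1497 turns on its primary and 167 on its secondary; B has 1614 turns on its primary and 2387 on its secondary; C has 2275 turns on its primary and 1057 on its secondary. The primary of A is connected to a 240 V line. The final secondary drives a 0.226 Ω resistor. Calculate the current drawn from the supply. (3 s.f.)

Secondary of A: V = 240.00 × 167/1497 = 26.774 V.
Secondary of B: V = 26.774 × 2387/1614 = 39.596 V.
Secondary of C: V = 39.596 × 1057/2275 = 18.397 V.
I_load = 18.397/0.226 = 81.403 A, so P_out = 18.397 × 81.403 = 1497.6 W.
All ideal ⇒ P_in = P_out, so I_supply = 1497.6/240 = 6.24 A.

I_supply ≈ 6.24 A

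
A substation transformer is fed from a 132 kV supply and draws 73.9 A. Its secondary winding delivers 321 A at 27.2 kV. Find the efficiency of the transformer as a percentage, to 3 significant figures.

η ≈ 89.5%

P_in = 132000 × 73.9 = 9.75480×10^6 W.
P_out = 27200 × 321 = 8.73120×10^6 W.
η = P_out/P_in = 8.73120×10^6/(9.75480×10^6) = 0.895.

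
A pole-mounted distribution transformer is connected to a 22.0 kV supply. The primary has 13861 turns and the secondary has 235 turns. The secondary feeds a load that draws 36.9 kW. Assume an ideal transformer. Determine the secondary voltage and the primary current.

V_s ≈ 373 V, I_p ≈ 1.68 A

V_s = V_p × N_s/N_p = 22000 × 235/13861 = 372.99 V.
I_s = P/V_s = 36900/372.99 = 98.931 A.
I_p = I_s × N_s/N_p = 98.931 × 235/13861 = 1.68 A.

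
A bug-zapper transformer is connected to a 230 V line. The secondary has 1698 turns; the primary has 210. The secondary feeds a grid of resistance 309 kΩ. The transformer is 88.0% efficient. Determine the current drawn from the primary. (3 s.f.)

I_p ≈ 0.0553 A

V_s = 230 × 1698/210 = 1859.7 V.
I_s = V_s/R = 1859.7/309000 = 0.0060185 A.
P_out = V_s I_s = 1859.7 × 0.0060185 = 11.193 W.
P_in = P_out/η = 11.193/0.880 = 12.719 W.
I_p = P_in/V_p = 12.719/230 = 0.0553 A.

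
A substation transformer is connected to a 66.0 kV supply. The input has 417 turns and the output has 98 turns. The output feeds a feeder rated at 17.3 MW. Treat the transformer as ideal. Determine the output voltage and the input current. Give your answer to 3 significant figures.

V_out ≈ 15500 V, I_in ≈ 262 A

V_out = V_in × N_out/N_in = 66000 × 98/417 = 15511 V.
I_out = P/V_out = 1.73×10^7/15511 = 1115.4 A.
I_in = I_out × N_out/N_in = 1115.4 × 98/417 = 262 A.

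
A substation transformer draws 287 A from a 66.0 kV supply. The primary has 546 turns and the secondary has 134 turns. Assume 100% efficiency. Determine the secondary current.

I_s/I_p = N_p/N_s, so I_s = 287 × 546/134 = 1170 A.

I_s ≈ 1170 A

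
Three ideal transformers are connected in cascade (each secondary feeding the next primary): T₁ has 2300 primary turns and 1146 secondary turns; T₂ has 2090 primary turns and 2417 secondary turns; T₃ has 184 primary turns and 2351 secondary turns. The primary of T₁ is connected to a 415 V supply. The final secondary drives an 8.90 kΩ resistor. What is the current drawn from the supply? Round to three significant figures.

I_supply ≈ 2.53 A

After T₁: V = 415.00 × 1146/2300 = 206.78 V.
After T₂: V = 206.78 × 2417/2090 = 239.13 V.
After T₃: V = 239.13 × 2351/184 = 3055.4 V.
I_load = 3055.4/8900 = 0.34330 A, so P_out = 3055.4 × 0.34330 = 1048.9 W.
All ideal ⇒ P_in = P_out, so I_supply = 1048.9/415 = 2.53 A.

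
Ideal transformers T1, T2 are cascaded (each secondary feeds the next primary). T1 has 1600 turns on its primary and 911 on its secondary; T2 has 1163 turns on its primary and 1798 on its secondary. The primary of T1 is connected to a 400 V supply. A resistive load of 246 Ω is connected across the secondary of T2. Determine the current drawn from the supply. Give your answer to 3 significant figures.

After T1: V = 400.00 × 911/1600 = 227.75 V.
After T2: V = 227.75 × 1798/1163 = 352.10 V.
I_load = 352.10/246 = 1.4313 A, so P_out = 352.10 × 1.4313 = 503.97 W.
All ideal ⇒ P_in = P_out, so I_supply = 503.97/400 = 1.26 A.

I_supply ≈ 1.26 A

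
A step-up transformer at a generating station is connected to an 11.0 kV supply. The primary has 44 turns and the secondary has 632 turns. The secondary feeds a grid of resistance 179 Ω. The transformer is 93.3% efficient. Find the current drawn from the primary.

I_p ≈ 13600 A

V_s = 11000 × 632/44 = 158000 V.
I_s = V_s/R = 158000/179 = 882.68 A.
P_out = V_s I_s = 158000 × 882.68 = 1.3946×10^8 W.
P_in = P_out/η = 1.3946×10^8/0.933 = 1.4948×10^8 W.
I_p = P_in/V_p = 1.4948×10^8/11000 = 13600 A.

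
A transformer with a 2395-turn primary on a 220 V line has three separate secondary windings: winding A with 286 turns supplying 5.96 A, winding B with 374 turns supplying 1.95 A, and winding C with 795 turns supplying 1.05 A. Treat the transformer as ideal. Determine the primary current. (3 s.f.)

I_p ≈ 1.36 A

V_A = 220 × 286/2395 = 26.271 V; V_B = 220 × 374/2395 = 34.355 V; V_C = 220 × 795/2395 = 73.027 V.
P_out = V_A I_A + V_B I_B + V_C I_C = 26.271×5.96 + 34.355×1.95 + 73.027×1.05 = 156.58 + 66.992 + 76.678 = 300.25 W.
Ideal ⇒ P_in = P_out, so I_p = P_out/V_p = 300.25/220 = 1.36 A.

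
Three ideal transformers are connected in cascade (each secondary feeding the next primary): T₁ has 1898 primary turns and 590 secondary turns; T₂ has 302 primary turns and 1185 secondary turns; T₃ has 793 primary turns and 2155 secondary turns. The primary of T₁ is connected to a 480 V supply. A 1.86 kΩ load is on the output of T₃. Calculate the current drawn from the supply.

I_supply ≈ 2.84 A

Secondary of T₁: V = 480.00 × 590/1898 = 149.21 V.
Secondary of T₂: V = 149.21 × 1185/302 = 585.48 V.
Secondary of T₃: V = 585.48 × 2155/793 = 1591.0 V.
I_load = 1591.0/1860 = 0.85540 A, so P_out = 1591.0 × 0.85540 = 1361.0 W.
All ideal ⇒ P_in = P_out, so I_supply = 1361.0/480 = 2.84 A.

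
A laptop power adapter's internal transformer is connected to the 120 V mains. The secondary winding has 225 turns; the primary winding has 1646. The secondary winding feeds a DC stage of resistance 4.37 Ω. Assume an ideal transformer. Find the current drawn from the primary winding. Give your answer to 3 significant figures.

I_p ≈ 0.513 A

V_s = V_p × N_s/N_p = 120 × 225/1646 = 16.403 V.
I_s = V_s/R = 16.403/4.37 = 3.7536 A.
For an ideal transformer I_p N_p = I_s N_s, so I_p = 3.7536 × 225/1646 = 0.513 A.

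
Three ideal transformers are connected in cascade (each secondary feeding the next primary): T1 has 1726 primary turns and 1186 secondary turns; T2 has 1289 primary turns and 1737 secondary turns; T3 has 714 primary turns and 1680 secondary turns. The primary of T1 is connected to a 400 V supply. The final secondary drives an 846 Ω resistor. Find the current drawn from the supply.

I_supply ≈ 2.24 A

Secondary of T1: V = 400.00 × 1186/1726 = 274.86 V.
Secondary of T2: V = 274.86 × 1737/1289 = 370.38 V.
Secondary of T3: V = 370.38 × 1680/714 = 871.49 V.
I_load = 871.49/846 = 1.0301 A, so P_out = 871.49 × 1.0301 = 897.75 W.
All ideal ⇒ P_in = P_out, so I_supply = 897.75/400 = 2.24 A.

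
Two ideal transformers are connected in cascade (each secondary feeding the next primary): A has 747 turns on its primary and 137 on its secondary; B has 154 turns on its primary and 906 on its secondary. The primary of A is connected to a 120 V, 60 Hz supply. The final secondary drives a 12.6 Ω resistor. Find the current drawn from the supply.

Secondary of A: V = 120.00 × 137/747 = 22.008 V.
Secondary of B: V = 22.008 × 906/154 = 129.48 V.
I_load = 129.48/12.6 = 10.276 A, so P_out = 129.48 × 10.276 = 1330.5 W.
All ideal ⇒ P_in = P_out, so I_supply = 1330.5/120 = 11.1 A.

I_supply ≈ 11.1 A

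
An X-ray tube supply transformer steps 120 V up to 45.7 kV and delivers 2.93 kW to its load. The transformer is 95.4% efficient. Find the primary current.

I_p ≈ 25.6 A

P_in = P_out/η = 2930/0.954 = 3071.3 W.
I_p = P_in/V_p = 3071.3/120 = 25.6 A.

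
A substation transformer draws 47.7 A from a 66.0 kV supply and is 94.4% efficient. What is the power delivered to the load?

P_out ≈ 2.97×10^6 W

P_in = V_p I_p = 66000 × 47.7 = 3.1482×10^6 W.
P_out = η P_in = 0.944 × 3.1482×10^6 = 2.97×10^6 W.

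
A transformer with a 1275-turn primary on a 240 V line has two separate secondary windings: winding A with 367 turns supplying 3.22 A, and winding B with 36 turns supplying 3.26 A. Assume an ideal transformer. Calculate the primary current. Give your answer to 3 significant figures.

V_A = 240 × 367/1275 = 69.082 V; V_B = 240 × 36/1275 = 6.7765 V.
P_out = V_A I_A + V_B I_B = 69.082×3.22 + 6.7765×3.26 = 222.45 + 22.091 = 244.54 W.
Ideal ⇒ P_in = P_out, so I_p = P_out/V_p = 244.54/240 = 1.02 A.

I_p ≈ 1.02 A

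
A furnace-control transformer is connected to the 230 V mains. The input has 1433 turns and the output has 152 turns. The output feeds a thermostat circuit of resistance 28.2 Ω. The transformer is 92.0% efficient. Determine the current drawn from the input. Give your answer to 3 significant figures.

V_out = 230 × 152/1433 = 24.396 V.
I_out = V_out/R = 24.396/28.2 = 0.86512 A.
P_out = V_out I_out = 24.396 × 0.86512 = 21.106 W.
P_in = P_out/η = 21.106/0.920 = 22.941 W.
I_in = P_in/V_in = 22.941/230 = 0.0997 A.

I_in ≈ 0.0997 A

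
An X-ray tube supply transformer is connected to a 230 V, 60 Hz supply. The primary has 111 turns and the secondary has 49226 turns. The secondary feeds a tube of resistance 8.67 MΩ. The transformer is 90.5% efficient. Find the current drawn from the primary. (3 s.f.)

V_s = 230 × 49226/111 = 102000 V.
I_s = V_s/R = 102000/(8.67×10^6) = 0.011765 A.
P_out = V_s I_s = 102000 × 0.011765 = 1200.0 W.
P_in = P_out/η = 1200.0/0.905 = 1326.0 W.
I_p = P_in/V_p = 1326.0/230 = 5.77 A.

I_p ≈ 5.77 A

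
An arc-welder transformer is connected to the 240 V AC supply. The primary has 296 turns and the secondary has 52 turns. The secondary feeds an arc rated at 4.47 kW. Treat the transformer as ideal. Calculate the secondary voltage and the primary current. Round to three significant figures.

V_s = V_p × N_s/N_p = 240 × 52/296 = 42.162 V.
I_s = P/V_s = 4470/42.162 = 106.02 A.
I_p = I_s × N_s/N_p = 106.02 × 52/296 = 18.6 A.

V_s ≈ 42.2 V, I_p ≈ 18.6 A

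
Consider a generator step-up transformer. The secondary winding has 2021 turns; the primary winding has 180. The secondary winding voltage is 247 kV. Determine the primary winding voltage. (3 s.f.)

V_p/V_s = N_p/N_s, so V_p = 247000 × 180/2021 = 22000 V.

V_p ≈ 22000 V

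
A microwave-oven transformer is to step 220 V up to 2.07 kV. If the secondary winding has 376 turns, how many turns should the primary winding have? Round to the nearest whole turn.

N_p/N_s = V_p/V_s, so N_p = 376 × 220/2070 = 40.0 ≈ 40 turns.

N_p = 40 turns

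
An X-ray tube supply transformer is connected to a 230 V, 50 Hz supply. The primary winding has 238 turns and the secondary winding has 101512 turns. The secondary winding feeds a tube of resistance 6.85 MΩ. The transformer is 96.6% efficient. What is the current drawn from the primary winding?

I_p ≈ 6.32 A

V_s = 230 × 101512/238 = 98100 V.
I_s = V_s/R = 98100/(6.85×10^6) = 0.014321 A.
P_out = V_s I_s = 98100 × 0.014321 = 1404.9 W.
P_in = P_out/η = 1404.9/0.966 = 1454.3 W.
I_p = P_in/V_p = 1454.3/230 = 6.32 A.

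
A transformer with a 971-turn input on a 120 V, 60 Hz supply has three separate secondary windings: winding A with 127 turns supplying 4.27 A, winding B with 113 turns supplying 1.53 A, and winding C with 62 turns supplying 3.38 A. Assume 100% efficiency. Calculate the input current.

I_in ≈ 0.952 A

V_A = 120 × 127/971 = 15.695 V; V_B = 120 × 113/971 = 13.965 V; V_C = 120 × 62/971 = 7.6622 V.
P_out = V_A I_A + V_B I_B + V_C I_C = 15.695×4.27 + 13.965×1.53 + 7.6622×3.38 = 67.018 + 21.366 + 25.898 = 114.28 W.
Ideal ⇒ P_in = P_out, so I_in = P_out/V_in = 114.28/120 = 0.952 A.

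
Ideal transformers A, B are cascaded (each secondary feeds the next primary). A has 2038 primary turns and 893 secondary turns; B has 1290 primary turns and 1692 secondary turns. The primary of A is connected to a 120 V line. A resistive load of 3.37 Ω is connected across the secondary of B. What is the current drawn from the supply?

Secondary of A: V = 120.00 × 893/2038 = 52.581 V.
Secondary of B: V = 52.581 × 1692/1290 = 68.967 V.
I_load = 68.967/3.37 = 20.465 A, so P_out = 68.967 × 20.465 = 1411.4 W.
All ideal ⇒ P_in = P_out, so I_supply = 1411.4/120 = 11.8 A.

I_supply ≈ 11.8 A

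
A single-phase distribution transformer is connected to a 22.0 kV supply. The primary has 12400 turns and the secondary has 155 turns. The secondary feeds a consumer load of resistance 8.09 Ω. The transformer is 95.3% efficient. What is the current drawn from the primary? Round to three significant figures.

V_s = 22000 × 155/12400 = 275.00 V.
I_s = V_s/R = 275.00/8.09 = 33.993 A.
P_out = V_s I_s = 275.00 × 33.993 = 9348.0 W.
P_in = P_out/η = 9348.0/0.953 = 9809.0 W.
I_p = P_in/V_p = 9809.0/22000 = 0.446 A.

I_p ≈ 0.446 A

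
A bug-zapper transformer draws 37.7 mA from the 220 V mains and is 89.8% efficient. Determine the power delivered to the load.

P_in = V_p I_p = 220 × 0.0377 = 8.2940 W.
P_out = η P_in = 0.898 × 8.2940 = 7.45 W.

P_out ≈ 7.45 W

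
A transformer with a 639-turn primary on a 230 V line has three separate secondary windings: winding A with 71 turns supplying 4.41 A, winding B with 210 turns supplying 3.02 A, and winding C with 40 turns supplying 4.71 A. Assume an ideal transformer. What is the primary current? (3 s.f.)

V_A = 230 × 71/639 = 25.556 V; V_B = 230 × 210/639 = 75.587 V; V_C = 230 × 40/639 = 14.397 V.
P_out = V_A I_A + V_B I_B + V_C I_C = 25.556×4.41 + 75.587×3.02 + 14.397×4.71 = 112.70 + 228.27 + 67.812 = 408.78 W.
Ideal ⇒ P_in = P_out, so I_p = P_out/V_p = 408.78/230 = 1.78 A.

I_p ≈ 1.78 A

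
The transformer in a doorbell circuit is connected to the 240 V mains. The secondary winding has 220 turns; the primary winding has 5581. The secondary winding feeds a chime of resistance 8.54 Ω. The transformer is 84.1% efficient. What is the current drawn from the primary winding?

V_s = 240 × 220/5581 = 9.4607 V.
I_s = V_s/R = 9.4607/8.54 = 1.1078 A.
P_out = V_s I_s = 9.4607 × 1.1078 = 10.481 W.
P_in = P_out/η = 10.481/0.841 = 12.462 W.
I_p = P_in/V_p = 12.462/240 = 0.0519 A.

I_p ≈ 0.0519 A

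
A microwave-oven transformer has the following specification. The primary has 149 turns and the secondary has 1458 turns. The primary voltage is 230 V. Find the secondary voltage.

V_s/V_p = N_s/N_p, so V_s = 230 × 1458/149 = 2250 V.

V_s ≈ 2250 V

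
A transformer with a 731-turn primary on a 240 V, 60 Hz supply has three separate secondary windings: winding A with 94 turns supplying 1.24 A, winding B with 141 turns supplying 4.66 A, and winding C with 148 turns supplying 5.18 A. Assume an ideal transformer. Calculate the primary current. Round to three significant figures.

I_p ≈ 2.11 A

V_A = 240 × 94/731 = 30.862 V; V_B = 240 × 141/731 = 46.293 V; V_C = 240 × 148/731 = 48.591 V.
P_out = V_A I_A + V_B I_B + V_C I_C = 30.862×1.24 + 46.293×4.66 + 48.591×5.18 = 38.269 + 215.72 + 251.70 = 505.69 W.
Ideal ⇒ P_in = P_out, so I_p = P_out/V_p = 505.69/240 = 2.11 A.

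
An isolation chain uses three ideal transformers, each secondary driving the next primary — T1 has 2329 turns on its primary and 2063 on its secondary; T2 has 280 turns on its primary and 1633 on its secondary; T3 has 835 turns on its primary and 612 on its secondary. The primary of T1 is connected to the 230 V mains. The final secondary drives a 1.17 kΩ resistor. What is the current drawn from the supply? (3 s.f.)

I_supply ≈ 2.82 A

After T1: V = 230.00 × 2063/2329 = 203.73 V.
After T2: V = 203.73 × 1633/280 = 1188.2 V.
After T3: V = 1188.2 × 612/835 = 870.86 V.
I_load = 870.86/1170 = 0.74433 A, so P_out = 870.86 × 0.74433 = 648.21 W.
All ideal ⇒ P_in = P_out, so I_supply = 648.21/230 = 2.82 A.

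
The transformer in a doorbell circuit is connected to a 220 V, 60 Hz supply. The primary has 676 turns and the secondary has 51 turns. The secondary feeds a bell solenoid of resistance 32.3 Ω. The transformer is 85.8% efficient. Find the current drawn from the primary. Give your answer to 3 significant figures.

I_p ≈ 0.0452 A

V_s = 220 × 51/676 = 16.598 V.
I_s = V_s/R = 16.598/32.3 = 0.51386 A.
P_out = V_s I_s = 16.598 × 0.51386 = 8.5288 W.
P_in = P_out/η = 8.5288/0.858 = 9.9404 W.
I_p = P_in/V_p = 9.9404/220 = 0.0452 A.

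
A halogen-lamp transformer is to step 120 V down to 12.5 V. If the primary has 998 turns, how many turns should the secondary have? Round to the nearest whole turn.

N_s/N_p = V_s/V_p, so N_s = 998 × 12.5/120 = 104.0 ≈ 104 turns.

N_s = 104 turns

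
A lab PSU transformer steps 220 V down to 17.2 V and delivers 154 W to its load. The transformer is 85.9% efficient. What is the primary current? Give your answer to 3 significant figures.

I_p ≈ 0.815 A

P_in = P_out/η = 154/0.859 = 179.28 W.
I_p = P_in/V_p = 179.28/220 = 0.815 A.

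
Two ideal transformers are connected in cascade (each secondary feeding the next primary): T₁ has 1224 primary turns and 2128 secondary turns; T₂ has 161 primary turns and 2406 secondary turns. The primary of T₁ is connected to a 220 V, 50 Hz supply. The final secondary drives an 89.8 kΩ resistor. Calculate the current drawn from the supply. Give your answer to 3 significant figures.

I_supply ≈ 1.65 A

After T₁: V = 220.00 × 2128/1224 = 382.48 V.
After T₂: V = 382.48 × 2406/161 = 5715.9 V.
I_load = 5715.9/89800 = 0.063651 A, so P_out = 5715.9 × 0.063651 = 363.82 W.
All ideal ⇒ P_in = P_out, so I_supply = 363.82/220 = 1.65 A.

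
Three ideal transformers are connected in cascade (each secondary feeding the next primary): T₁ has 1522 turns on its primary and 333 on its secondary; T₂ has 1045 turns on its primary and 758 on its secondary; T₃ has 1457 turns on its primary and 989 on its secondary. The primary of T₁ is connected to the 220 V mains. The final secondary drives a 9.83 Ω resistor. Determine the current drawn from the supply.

After T₁: V = 220.00 × 333/1522 = 48.134 V.
After T₂: V = 48.134 × 758/1045 = 34.914 V.
After T₃: V = 34.914 × 989/1457 = 23.700 V.
I_load = 23.700/9.83 = 2.4110 A, so P_out = 23.700 × 2.4110 = 57.139 W.
All ideal ⇒ P_in = P_out, so I_supply = 57.139/220 = 0.260 A.

I_supply ≈ 0.260 A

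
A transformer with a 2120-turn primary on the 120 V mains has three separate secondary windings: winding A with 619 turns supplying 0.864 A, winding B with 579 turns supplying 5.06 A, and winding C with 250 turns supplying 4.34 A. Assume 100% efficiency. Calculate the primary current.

I_p ≈ 2.15 A

V_A = 120 × 619/2120 = 35.038 V; V_B = 120 × 579/2120 = 32.774 V; V_C = 120 × 250/2120 = 14.151 V.
P_out = V_A I_A + V_B I_B + V_C I_C = 35.038×0.864 + 32.774×5.06 + 14.151×4.34 = 30.273 + 165.83 + 61.415 = 257.52 W.
Ideal ⇒ P_in = P_out, so I_p = P_out/V_p = 257.52/120 = 2.15 A.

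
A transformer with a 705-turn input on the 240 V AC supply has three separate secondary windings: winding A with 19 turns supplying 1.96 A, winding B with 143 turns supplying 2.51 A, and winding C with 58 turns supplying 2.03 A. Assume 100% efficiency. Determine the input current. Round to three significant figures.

I_in ≈ 0.729 A

V_A = 240 × 19/705 = 6.4681 V; V_B = 240 × 143/705 = 48.681 V; V_C = 240 × 58/705 = 19.745 V.
P_out = V_A I_A + V_B I_B + V_C I_C = 6.4681×1.96 + 48.681×2.51 + 19.745×2.03 = 12.677 + 122.19 + 40.082 = 174.95 W.
Ideal ⇒ P_in = P_out, so I_in = P_out/V_in = 174.95/240 = 0.729 A.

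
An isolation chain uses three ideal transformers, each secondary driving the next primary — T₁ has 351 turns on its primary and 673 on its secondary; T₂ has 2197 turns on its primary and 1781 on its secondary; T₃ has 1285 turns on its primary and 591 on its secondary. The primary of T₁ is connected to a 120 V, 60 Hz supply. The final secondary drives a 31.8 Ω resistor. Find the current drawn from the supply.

I_supply ≈ 1.93 A

Secondary of T₁: V = 120.00 × 673/351 = 230.09 V.
Secondary of T₂: V = 230.09 × 1781/2197 = 186.52 V.
Secondary of T₃: V = 186.52 × 591/1285 = 85.784 V.
I_load = 85.784/31.8 = 2.6976 A, so P_out = 85.784 × 2.6976 = 231.41 W.
All ideal ⇒ P_in = P_out, so I_supply = 231.41/120 = 1.93 A.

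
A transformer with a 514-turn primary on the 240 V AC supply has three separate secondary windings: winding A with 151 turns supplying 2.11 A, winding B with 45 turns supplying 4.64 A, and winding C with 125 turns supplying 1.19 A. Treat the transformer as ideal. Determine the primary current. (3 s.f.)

V_A = 240 × 151/514 = 70.506 V; V_B = 240 × 45/514 = 21.012 V; V_C = 240 × 125/514 = 58.366 V.
P_out = V_A I_A + V_B I_B + V_C I_C = 70.506×2.11 + 21.012×4.64 + 58.366×1.19 = 148.77 + 97.494 + 69.455 = 315.72 W.
Ideal ⇒ P_in = P_out, so I_p = P_out/V_p = 315.72/240 = 1.32 A.

I_p ≈ 1.32 A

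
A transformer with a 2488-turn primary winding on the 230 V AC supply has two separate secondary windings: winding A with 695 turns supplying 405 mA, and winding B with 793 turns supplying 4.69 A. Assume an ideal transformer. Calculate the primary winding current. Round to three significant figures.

V_A = 230 × 695/2488 = 64.248 V; V_B = 230 × 793/2488 = 73.308 V.
P_out = V_A I_A + V_B I_B = 64.248×0.405 + 73.308×4.69 = 26.021 + 343.81 = 369.83 W.
Ideal ⇒ P_in = P_out, so I_p = P_out/V_p = 369.83/230 = 1.61 A.

I_p ≈ 1.61 A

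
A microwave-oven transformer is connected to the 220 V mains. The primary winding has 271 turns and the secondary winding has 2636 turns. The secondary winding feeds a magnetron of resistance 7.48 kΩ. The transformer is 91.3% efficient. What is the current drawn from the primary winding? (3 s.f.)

V_s = 220 × 2636/271 = 2139.9 V.
I_s = V_s/R = 2139.9/7480 = 0.28609 A.
P_out = V_s I_s = 2139.9 × 0.28609 = 612.20 W.
P_in = P_out/η = 612.20/0.913 = 670.54 W.
I_p = P_in/V_p = 670.54/220 = 3.05 A.

I_p ≈ 3.05 A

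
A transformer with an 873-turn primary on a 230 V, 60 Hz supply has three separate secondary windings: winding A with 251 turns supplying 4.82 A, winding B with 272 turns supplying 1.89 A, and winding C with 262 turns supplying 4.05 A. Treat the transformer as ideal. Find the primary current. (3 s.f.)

I_p ≈ 3.19 A

V_A = 230 × 251/873 = 66.128 V; V_B = 230 × 272/873 = 71.661 V; V_C = 230 × 262/873 = 69.026 V.
P_out = V_A I_A + V_B I_B + V_C I_C = 66.128×4.82 + 71.661×1.89 + 69.026×4.05 = 318.74 + 135.44 + 279.56 = 733.73 W.
Ideal ⇒ P_in = P_out, so I_p = P_out/V_p = 733.73/230 = 3.19 A.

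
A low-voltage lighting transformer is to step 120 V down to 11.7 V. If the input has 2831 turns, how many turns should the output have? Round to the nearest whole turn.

N_out/N_in = V_out/V_in, so N_out = 2831 × 11.7/120 = 276.0 ≈ 276 turns.

N_out = 276 turns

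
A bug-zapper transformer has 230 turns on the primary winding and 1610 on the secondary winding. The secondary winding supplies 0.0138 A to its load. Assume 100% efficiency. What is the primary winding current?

I_p ≈ 0.0966 A

For an ideal transformer I_p/I_s = N_s/N_p, so I_p = 0.0138 × 1610/230 = 0.0966 A.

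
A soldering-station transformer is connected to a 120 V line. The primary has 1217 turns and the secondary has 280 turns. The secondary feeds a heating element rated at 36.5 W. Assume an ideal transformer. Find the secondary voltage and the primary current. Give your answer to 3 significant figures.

V_s ≈ 27.6 V, I_p ≈ 0.304 A

V_s = V_p × N_s/N_p = 120 × 280/1217 = 27.609 V.
I_s = P/V_s = 36.5/27.609 = 1.3220 A.
I_p = I_s × N_s/N_p = 1.3220 × 280/1217 = 0.304 A.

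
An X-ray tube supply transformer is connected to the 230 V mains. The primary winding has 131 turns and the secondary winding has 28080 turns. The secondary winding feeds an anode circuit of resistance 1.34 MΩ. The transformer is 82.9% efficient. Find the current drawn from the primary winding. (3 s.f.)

I_p ≈ 9.51 A

V_s = 230 × 28080/131 = 49301 V.
I_s = V_s/R = 49301/(1.34×10^6) = 0.036792 A.
P_out = V_s I_s = 49301 × 0.036792 = 1813.9 W.
P_in = P_out/η = 1813.9/0.829 = 2188.0 W.
I_p = P_in/V_p = 2188.0/230 = 9.51 A.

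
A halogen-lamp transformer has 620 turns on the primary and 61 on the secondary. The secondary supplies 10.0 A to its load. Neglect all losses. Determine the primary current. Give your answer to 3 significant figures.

I_p ≈ 0.984 A

For an ideal transformer I_p/I_s = N_s/N_p, so I_p = 10.0 × 61/620 = 0.984 A.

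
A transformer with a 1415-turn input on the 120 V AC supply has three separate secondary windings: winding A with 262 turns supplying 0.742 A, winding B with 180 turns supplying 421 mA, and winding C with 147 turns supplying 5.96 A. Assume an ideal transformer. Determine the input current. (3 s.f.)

V_A = 120 × 262/1415 = 22.219 V; V_B = 120 × 180/1415 = 15.265 V; V_C = 120 × 147/1415 = 12.466 V.
P_out = V_A I_A + V_B I_B + V_C I_C = 22.219×0.742 + 15.265×0.421 + 12.466×5.96 = 16.487 + 6.4266 + 74.300 = 97.213 W.
Ideal ⇒ P_in = P_out, so I_in = P_out/V_in = 97.213/120 = 0.810 A.

I_in ≈ 0.810 A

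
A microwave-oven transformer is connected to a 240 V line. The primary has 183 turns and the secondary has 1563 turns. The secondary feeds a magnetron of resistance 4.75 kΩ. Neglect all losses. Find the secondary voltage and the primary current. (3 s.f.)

V_s = V_p × N_s/N_p = 240 × 1563/183 = 2049.8 V.
I_s = V_s/R = 2049.8/4750 = 0.43154 A.
I_p = I_s × N_s/N_p = 0.43154 × 1563/183 = 3.69 A.

V_s ≈ 2050 V, I_p ≈ 3.69 A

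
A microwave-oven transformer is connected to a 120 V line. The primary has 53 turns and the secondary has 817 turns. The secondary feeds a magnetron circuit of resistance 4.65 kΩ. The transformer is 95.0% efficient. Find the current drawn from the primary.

I_p ≈ 6.46 A

V_s = 120 × 817/53 = 1849.8 V.
I_s = V_s/R = 1849.8/4650 = 0.39781 A.
P_out = V_s I_s = 1849.8 × 0.39781 = 735.87 W.
P_in = P_out/η = 735.87/0.950 = 774.60 W.
I_p = P_in/V_p = 774.60/120 = 6.46 A.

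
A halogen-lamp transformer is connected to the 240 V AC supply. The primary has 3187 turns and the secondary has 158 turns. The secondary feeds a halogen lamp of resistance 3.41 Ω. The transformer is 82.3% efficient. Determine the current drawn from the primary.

I_p ≈ 0.210 A

V_s = 240 × 158/3187 = 11.898 V.
I_s = V_s/R = 11.898/3.41 = 3.4892 A.
P_out = V_s I_s = 11.898 × 3.4892 = 41.516 W.
P_in = P_out/η = 41.516/0.823 = 50.445 W.
I_p = P_in/V_p = 50.445/240 = 0.210 A.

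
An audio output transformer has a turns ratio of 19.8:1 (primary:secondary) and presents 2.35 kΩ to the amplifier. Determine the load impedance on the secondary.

Z_s ≈ 5.99 Ω

Z_s = Z_p/(N_p/N_s)² = 2350/19.8² = 5.99 Ω.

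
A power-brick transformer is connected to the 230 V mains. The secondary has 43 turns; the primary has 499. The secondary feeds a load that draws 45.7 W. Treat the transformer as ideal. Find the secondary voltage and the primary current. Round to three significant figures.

V_s = V_p × N_s/N_p = 230 × 43/499 = 19.820 V.
I_s = P/V_s = 45.7/19.820 = 2.3058 A.
I_p = I_s × N_s/N_p = 2.3058 × 43/499 = 0.199 A.

V_s ≈ 19.8 V, I_p ≈ 0.199 A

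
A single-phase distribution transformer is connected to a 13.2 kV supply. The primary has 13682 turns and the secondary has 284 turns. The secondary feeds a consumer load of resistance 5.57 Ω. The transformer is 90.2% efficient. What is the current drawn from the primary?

V_s = 13200 × 284/13682 = 274.00 V.
I_s = V_s/R = 274.00/5.57 = 49.191 A.
P_out = V_s I_s = 274.00 × 49.191 = 13478 W.
P_in = P_out/η = 13478/0.902 = 14943 W.
I_p = P_in/V_p = 14943/13200 = 1.13 A.

I_p ≈ 1.13 A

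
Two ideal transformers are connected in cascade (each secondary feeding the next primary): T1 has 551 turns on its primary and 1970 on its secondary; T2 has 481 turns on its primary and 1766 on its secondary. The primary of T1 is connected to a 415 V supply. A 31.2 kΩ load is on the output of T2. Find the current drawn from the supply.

I_supply ≈ 2.29 A

After T1: V = 415.00 × 1970/551 = 1483.8 V.
After T2: V = 1483.8 × 1766/481 = 5447.6 V.
I_load = 5447.6/31200 = 0.17460 A, so P_out = 5447.6 × 0.17460 = 951.18 W.
All ideal ⇒ P_in = P_out, so I_supply = 951.18/415 = 2.29 A.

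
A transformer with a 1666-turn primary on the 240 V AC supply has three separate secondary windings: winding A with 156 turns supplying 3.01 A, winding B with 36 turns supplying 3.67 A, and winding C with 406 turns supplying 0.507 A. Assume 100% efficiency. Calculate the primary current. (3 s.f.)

V_A = 240 × 156/1666 = 22.473 V; V_B = 240 × 36/1666 = 5.1861 V; V_C = 240 × 406/1666 = 58.487 V.
P_out = V_A I_A + V_B I_B + V_C I_C = 22.473×3.01 + 5.1861×3.67 + 58.487×0.507 = 67.644 + 19.033 + 29.653 = 116.33 W.
Ideal ⇒ P_in = P_out, so I_p = P_out/V_p = 116.33/240 = 0.485 A.

I_p ≈ 0.485 A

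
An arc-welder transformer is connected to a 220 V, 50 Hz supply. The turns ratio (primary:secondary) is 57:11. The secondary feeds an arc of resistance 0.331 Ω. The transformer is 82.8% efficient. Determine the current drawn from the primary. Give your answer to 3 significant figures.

V_s = 220 × 11/57 = 42.456 V.
I_s = V_s/R = 42.456/0.331 = 128.27 A.
P_out = V_s I_s = 42.456 × 128.27 = 5445.7 W.
P_in = P_out/η = 5445.7/0.828 = 6576.9 W.
I_p = P_in/V_p = 6576.9/220 = 29.9 A.

I_p ≈ 29.9 A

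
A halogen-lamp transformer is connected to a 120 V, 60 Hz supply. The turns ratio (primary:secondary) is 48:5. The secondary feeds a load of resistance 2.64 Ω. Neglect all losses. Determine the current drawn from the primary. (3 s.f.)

I_p ≈ 0.493 A

V_s = V_p × N_s/N_p = 120 × 5/48 = 12.500 V.
I_s = V_s/R = 12.500/2.64 = 4.7348 A.
For an ideal transformer I_p N_p = I_s N_s, so I_p = 4.7348 × 5/48 = 0.493 A.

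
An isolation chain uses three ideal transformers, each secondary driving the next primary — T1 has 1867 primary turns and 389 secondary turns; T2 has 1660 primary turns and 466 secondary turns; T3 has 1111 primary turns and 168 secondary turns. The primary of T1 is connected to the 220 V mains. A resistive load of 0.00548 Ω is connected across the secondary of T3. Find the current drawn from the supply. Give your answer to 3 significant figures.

After T1: V = 220.00 × 389/1867 = 45.838 V.
After T2: V = 45.838 × 466/1660 = 12.868 V.
After T3: V = 12.868 × 168/1111 = 1.9458 V.
I_load = 1.9458/0.00548 = 355.08 A, so P_out = 1.9458 × 355.08 = 690.91 W.
All ideal ⇒ P_in = P_out, so I_supply = 690.91/220 = 3.14 A.

I_supply ≈ 3.14 A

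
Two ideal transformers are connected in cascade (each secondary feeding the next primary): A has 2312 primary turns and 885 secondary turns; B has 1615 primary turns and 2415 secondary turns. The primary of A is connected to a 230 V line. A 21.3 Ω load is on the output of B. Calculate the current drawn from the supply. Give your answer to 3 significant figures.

I_supply ≈ 3.54 A

Secondary of A: V = 230.00 × 885/2312 = 88.041 V.
Secondary of B: V = 88.041 × 2415/1615 = 131.65 V.
I_load = 131.65/21.3 = 6.1809 A, so P_out = 131.65 × 6.1809 = 813.72 W.
All ideal ⇒ P_in = P_out, so I_supply = 813.72/230 = 3.54 A.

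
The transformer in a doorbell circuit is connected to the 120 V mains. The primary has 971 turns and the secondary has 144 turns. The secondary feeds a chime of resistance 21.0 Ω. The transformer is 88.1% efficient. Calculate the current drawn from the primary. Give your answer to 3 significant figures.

V_s = 120 × 144/971 = 17.796 V.
I_s = V_s/R = 17.796/21.0 = 0.84743 A.
P_out = V_s I_s = 17.796 × 0.84743 = 15.081 W.
P_in = P_out/η = 15.081/0.881 = 17.118 W.
I_p = P_in/V_p = 17.118/120 = 0.143 A.

I_p ≈ 0.143 A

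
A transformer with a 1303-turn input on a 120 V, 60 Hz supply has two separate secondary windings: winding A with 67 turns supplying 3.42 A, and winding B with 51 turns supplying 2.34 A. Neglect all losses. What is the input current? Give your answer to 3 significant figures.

V_A = 120 × 67/1303 = 6.1704 V; V_B = 120 × 51/1303 = 4.6969 V.
P_out = V_A I_A + V_B I_B = 6.1704×3.42 + 4.6969×2.34 = 21.103 + 10.991 = 32.093 W.
Ideal ⇒ P_in = P_out, so I_in = P_out/V_in = 32.093/120 = 0.267 A.

I_in ≈ 0.267 A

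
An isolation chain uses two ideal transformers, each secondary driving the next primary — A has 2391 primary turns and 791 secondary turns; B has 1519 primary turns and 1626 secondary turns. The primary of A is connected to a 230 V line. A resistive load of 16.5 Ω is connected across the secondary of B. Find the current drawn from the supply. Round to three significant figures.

I_supply ≈ 1.75 A

Secondary of A: V = 230.00 × 791/2391 = 76.090 V.
Secondary of B: V = 76.090 × 1626/1519 = 81.449 V.
I_load = 81.449/16.5 = 4.9363 A, so P_out = 81.449 × 4.9363 = 402.06 W.
All ideal ⇒ P_in = P_out, so I_supply = 402.06/230 = 1.75 A.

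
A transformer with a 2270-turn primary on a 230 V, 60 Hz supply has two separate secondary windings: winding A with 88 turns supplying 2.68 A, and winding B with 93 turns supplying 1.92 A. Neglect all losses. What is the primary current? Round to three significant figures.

I_p ≈ 0.183 A

V_A = 230 × 88/2270 = 8.9163 V; V_B = 230 × 93/2270 = 9.4229 V.
P_out = V_A I_A + V_B I_B = 8.9163×2.68 + 9.4229×1.92 = 23.896 + 18.092 = 41.988 W.
Ideal ⇒ P_in = P_out, so I_p = P_out/V_p = 41.988/230 = 0.183 A.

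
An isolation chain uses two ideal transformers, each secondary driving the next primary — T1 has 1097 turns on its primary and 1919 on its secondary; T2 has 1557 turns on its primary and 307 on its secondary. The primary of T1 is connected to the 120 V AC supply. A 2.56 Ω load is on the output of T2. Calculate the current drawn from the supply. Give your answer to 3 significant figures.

After T1: V = 120.00 × 1919/1097 = 209.92 V.
After T2: V = 209.92 × 307/1557 = 41.390 V.
I_load = 41.390/2.56 = 16.168 A, so P_out = 41.390 × 16.168 = 669.20 W.
All ideal ⇒ P_in = P_out, so I_supply = 669.20/120 = 5.58 A.

I_supply ≈ 5.58 A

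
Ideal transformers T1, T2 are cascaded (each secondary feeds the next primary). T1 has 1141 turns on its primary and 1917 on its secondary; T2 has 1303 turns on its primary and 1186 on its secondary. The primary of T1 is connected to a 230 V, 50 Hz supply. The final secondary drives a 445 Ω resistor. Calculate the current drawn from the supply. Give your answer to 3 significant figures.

Secondary of T1: V = 230.00 × 1917/1141 = 386.42 V.
Secondary of T2: V = 386.42 × 1186/1303 = 351.73 V.
I_load = 351.73/445 = 0.79040 A, so P_out = 351.73 × 0.79040 = 278.00 W.
All ideal ⇒ P_in = P_out, so I_supply = 278.00/230 = 1.21 A.

I_supply ≈ 1.21 A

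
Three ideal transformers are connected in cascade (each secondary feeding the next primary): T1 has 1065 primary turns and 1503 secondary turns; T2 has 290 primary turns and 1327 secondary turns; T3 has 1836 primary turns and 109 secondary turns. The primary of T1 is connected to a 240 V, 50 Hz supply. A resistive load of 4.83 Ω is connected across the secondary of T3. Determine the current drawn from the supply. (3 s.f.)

I_supply ≈ 7.30 A

After T1: V = 240.00 × 1503/1065 = 338.70 V.
After T2: V = 338.70 × 1327/290 = 1549.9 V.
After T3: V = 1549.9 × 109/1836 = 92.013 V.
I_load = 92.013/4.83 = 19.050 A, so P_out = 92.013 × 19.050 = 1752.9 W.
All ideal ⇒ P_in = P_out, so I_supply = 1752.9/240 = 7.30 A.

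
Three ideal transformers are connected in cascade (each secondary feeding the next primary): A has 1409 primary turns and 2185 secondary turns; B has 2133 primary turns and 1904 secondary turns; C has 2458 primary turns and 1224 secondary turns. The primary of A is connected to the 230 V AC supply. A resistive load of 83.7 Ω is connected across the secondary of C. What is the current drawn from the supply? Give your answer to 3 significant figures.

I_supply ≈ 1.31 A

Secondary of A: V = 230.00 × 2185/1409 = 356.67 V.
Secondary of B: V = 356.67 × 1904/2133 = 318.38 V.
Secondary of C: V = 318.38 × 1224/2458 = 158.54 V.
I_load = 158.54/83.7 = 1.8942 A, so P_out = 158.54 × 1.8942 = 300.30 W.
All ideal ⇒ P_in = P_out, so I_supply = 300.30/230 = 1.31 A.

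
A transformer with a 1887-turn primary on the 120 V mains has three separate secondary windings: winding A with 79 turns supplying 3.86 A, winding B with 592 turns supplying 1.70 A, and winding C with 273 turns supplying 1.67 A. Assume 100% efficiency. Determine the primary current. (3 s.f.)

V_A = 120 × 79/1887 = 5.0238 V; V_B = 120 × 592/1887 = 37.647 V; V_C = 120 × 273/1887 = 17.361 V.
P_out = V_A I_A + V_B I_B + V_C I_C = 5.0238×3.86 + 37.647×1.70 + 17.361×1.67 = 19.392 + 64.000 + 28.993 = 112.38 W.
Ideal ⇒ P_in = P_out, so I_p = P_out/V_p = 112.38/120 = 0.937 A.

I_p ≈ 0.937 A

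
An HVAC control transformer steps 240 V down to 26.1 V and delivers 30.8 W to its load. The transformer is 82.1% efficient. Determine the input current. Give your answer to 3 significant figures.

P_in = P_out/η = 30.8/0.821 = 37.515 W.
I_in = P_in/V_in = 37.515/240 = 0.156 A.

I_in ≈ 0.156 A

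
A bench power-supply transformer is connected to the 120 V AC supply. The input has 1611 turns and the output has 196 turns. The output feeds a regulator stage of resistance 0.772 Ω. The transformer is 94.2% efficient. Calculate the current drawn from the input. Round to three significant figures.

I_in ≈ 2.44 A

V_out = 120 × 196/1611 = 14.600 V.
I_out = V_out/R = 14.600/0.772 = 18.911 A.
P_out = V_out I_out = 14.600 × 18.911 = 276.10 W.
P_in = P_out/η = 276.10/0.942 = 293.10 W.
I_in = P_in/V_in = 293.10/120 = 2.44 A.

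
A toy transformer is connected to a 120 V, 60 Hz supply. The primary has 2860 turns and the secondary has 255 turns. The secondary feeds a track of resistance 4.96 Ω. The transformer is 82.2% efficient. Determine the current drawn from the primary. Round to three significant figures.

V_s = 120 × 255/2860 = 10.699 V.
I_s = V_s/R = 10.699/4.96 = 2.1571 A.
P_out = V_s I_s = 10.699 × 2.1571 = 23.080 W.
P_in = P_out/η = 23.080/0.822 = 28.077 W.
I_p = P_in/V_p = 28.077/120 = 0.234 A.

I_p ≈ 0.234 A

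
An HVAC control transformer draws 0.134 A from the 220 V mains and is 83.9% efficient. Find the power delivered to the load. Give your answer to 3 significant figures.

P_out ≈ 24.7 W

P_in = V_p I_p = 220 × 0.134 = 29.480 W.
P_out = η P_in = 0.839 × 29.480 = 24.7 W.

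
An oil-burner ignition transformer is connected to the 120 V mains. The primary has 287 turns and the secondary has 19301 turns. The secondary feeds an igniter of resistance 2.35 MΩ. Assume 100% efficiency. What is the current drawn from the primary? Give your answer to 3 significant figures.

V_s = V_p × N_s/N_p = 120 × 19301/287 = 8070.1 V.
I_s = V_s/R = 8070.1/(2.35×10^6) = 0.0034341 A.
For an ideal transformer I_p N_p = I_s N_s, so I_p = 0.0034341 × 19301/287 = 0.231 A.

I_p ≈ 0.231 A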